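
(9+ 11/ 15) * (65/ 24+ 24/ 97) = 502313/ 17460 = 28.77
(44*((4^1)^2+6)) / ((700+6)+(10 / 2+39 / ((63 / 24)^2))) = 142296 / 105349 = 1.35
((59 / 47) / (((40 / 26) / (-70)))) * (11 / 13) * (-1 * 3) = 13629 / 94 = 144.99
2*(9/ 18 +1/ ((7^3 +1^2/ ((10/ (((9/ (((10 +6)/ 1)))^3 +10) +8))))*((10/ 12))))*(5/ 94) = 71110205/ 1327631278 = 0.05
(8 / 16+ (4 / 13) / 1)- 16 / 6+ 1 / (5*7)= -4997 / 2730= -1.83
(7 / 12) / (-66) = -7 / 792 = -0.01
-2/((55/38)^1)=-76/55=-1.38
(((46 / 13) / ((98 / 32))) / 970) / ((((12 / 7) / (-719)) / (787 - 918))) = 8665388 / 132405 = 65.45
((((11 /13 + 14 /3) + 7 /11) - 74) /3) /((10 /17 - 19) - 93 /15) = 618545 /673101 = 0.92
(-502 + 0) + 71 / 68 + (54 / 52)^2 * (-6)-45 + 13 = -6199087 / 11492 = -539.43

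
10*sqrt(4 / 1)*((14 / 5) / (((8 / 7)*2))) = 49 / 2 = 24.50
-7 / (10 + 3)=-7 / 13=-0.54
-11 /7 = -1.57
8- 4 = 4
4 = 4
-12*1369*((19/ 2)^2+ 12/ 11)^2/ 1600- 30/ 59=-3913950282993/ 45689600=-85663.92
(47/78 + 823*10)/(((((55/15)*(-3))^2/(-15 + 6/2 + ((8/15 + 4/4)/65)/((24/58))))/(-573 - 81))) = 888912533849/1673100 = 531296.71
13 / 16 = 0.81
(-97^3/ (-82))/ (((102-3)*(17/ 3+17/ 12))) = 1825346/ 115005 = 15.87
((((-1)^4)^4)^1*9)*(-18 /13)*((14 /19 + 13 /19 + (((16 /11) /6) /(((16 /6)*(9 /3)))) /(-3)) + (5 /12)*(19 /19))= -123759 /5434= -22.77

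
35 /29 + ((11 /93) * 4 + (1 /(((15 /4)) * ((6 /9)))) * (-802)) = -4303333 /13485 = -319.12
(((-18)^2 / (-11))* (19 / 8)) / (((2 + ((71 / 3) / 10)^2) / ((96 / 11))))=-66484800 / 827761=-80.32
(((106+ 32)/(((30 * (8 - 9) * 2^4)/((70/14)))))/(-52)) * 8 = 23/104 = 0.22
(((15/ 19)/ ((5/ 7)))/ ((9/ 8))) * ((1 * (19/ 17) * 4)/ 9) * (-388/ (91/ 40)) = -83.23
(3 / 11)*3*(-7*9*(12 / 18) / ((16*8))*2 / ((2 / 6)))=-567 / 352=-1.61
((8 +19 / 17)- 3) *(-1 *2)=-208 / 17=-12.24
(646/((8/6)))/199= 969/398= 2.43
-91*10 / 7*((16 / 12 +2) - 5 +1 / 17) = 10660 / 51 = 209.02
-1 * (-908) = 908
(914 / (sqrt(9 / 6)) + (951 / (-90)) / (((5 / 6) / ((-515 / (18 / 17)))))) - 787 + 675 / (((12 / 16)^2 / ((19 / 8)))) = 914*sqrt(6) / 3 + 740737 / 90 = 8976.69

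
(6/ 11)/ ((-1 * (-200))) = 0.00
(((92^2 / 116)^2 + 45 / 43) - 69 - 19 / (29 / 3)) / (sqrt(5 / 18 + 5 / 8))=1140012762 * sqrt(130) / 2350595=5529.73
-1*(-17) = 17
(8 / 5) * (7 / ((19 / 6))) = 336 / 95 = 3.54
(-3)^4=81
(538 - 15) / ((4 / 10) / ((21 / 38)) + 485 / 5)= 54915 / 10261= 5.35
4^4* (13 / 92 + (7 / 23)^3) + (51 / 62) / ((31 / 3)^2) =31461067405 / 724934194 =43.40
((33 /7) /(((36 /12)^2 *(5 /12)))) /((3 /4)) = 176 /105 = 1.68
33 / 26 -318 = -8235 / 26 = -316.73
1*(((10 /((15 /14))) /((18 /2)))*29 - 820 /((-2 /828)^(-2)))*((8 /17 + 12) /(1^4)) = 273149068 /728433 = 374.98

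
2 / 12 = 1 / 6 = 0.17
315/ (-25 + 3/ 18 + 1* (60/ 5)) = -270/ 11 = -24.55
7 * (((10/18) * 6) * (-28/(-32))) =245/12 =20.42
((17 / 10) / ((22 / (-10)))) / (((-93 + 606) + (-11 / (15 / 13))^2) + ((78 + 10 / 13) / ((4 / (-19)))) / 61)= -178425 / 138022412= -0.00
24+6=30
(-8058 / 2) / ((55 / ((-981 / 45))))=439161 / 275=1596.95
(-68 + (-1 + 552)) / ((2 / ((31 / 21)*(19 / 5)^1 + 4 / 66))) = 150627 / 110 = 1369.34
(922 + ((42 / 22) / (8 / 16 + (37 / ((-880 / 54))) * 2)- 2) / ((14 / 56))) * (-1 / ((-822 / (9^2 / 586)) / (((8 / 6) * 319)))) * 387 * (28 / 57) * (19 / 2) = 600623041788 / 5097907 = 117817.58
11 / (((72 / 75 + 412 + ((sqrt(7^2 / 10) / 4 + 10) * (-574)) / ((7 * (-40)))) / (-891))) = -453156422400 / 20041203689 + 375051600 * sqrt(10) / 20041203689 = -22.55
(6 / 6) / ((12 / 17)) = 17 / 12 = 1.42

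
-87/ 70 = -1.24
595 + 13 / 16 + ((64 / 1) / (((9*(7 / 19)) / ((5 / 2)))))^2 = 185702077 / 63504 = 2924.26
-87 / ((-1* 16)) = 87 / 16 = 5.44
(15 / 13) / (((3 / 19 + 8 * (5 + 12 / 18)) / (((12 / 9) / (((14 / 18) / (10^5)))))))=1026000000 / 235963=4348.14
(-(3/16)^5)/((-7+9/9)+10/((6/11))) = -729/38797312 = -0.00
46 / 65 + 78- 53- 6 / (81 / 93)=11009 / 585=18.82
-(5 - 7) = 2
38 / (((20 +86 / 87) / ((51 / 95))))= 4437 / 4565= 0.97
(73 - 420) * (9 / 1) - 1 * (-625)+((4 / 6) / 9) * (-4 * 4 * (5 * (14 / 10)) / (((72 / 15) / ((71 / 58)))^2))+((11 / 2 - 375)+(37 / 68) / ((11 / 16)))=-876595311073 / 305727048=-2867.25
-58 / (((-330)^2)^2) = -29 / 5929605000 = -0.00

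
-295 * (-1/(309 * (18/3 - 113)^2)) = 295/3537741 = 0.00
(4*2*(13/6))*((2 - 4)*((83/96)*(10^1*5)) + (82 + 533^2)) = 88634377/18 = 4924132.06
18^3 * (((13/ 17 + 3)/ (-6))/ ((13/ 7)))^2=32514048/ 48841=665.71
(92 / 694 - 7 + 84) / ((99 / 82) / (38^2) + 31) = 3169190120 / 1273749209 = 2.49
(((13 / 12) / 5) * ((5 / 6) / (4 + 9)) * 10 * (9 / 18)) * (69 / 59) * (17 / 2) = 1955 / 2832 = 0.69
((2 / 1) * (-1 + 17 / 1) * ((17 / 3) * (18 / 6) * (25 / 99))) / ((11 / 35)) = 476000 / 1089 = 437.10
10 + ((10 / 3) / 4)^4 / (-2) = 25295 / 2592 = 9.76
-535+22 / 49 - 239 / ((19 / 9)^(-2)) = -6349304 / 3969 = -1599.72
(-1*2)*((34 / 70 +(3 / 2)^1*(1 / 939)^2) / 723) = -9992873 / 7437316635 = -0.00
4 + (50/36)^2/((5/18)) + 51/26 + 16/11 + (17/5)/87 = 2687183/186615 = 14.40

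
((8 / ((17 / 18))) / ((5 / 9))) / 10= 648 / 425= 1.52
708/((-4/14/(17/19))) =-42126/19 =-2217.16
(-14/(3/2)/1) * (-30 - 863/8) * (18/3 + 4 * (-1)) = 7721/3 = 2573.67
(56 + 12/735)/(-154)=-6862/18865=-0.36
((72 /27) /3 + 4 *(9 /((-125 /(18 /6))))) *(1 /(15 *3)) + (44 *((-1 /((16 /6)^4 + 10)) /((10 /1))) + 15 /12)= 53191351 /45157500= 1.18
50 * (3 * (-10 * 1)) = -1500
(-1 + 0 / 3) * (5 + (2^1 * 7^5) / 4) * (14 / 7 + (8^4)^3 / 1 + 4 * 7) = -577827720386911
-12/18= -2/3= -0.67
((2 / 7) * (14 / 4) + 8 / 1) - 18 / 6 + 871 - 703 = 174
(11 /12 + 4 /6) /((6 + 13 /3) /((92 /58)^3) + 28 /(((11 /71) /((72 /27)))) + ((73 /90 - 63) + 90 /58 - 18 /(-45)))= 2212325610 /592844673743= 0.00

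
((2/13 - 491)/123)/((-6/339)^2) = -27159663/2132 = -12739.05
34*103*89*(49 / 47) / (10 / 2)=15272222 / 235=64988.18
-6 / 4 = -3 / 2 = -1.50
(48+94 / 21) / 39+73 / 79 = 2.27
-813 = -813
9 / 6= 3 / 2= 1.50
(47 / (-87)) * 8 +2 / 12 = -241 / 58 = -4.16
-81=-81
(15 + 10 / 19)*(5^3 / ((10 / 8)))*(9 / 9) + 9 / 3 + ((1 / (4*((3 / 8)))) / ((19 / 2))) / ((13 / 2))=1152731 / 741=1555.64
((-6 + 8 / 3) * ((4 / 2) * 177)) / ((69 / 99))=-38940 / 23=-1693.04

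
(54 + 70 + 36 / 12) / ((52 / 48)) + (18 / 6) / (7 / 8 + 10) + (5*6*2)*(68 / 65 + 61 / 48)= 29757 / 116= 256.53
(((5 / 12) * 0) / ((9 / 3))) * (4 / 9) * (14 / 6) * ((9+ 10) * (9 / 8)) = 0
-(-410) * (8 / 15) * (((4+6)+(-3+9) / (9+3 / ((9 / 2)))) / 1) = 2322.39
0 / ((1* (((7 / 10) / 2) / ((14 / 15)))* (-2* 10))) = 0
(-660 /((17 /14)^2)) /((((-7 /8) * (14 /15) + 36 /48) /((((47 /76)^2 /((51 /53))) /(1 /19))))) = 4732837725 /93347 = 50701.55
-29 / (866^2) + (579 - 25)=415475595 / 749956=554.00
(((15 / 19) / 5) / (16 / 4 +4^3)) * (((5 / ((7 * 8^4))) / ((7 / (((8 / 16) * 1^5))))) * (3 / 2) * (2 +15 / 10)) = 45 / 296353792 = 0.00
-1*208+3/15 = -1039/5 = -207.80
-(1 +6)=-7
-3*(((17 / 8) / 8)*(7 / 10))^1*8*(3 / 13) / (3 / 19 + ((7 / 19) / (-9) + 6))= -183141 / 1087840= -0.17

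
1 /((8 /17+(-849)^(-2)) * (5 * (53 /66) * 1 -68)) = -808738722 /24351612775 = -0.03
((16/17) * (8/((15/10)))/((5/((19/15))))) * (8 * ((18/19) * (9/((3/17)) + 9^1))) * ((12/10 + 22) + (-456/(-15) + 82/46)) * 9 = 2817441792/9775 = 288229.34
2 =2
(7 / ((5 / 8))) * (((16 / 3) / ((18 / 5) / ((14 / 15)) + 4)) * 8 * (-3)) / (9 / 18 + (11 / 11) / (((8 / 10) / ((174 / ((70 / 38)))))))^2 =-614656 / 47361875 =-0.01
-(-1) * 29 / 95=0.31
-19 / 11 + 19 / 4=133 / 44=3.02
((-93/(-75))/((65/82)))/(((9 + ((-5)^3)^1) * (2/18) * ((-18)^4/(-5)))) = 1271/219866400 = 0.00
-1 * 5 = -5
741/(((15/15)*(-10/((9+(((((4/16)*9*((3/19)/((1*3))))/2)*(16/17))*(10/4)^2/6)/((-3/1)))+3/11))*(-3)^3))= 1709617/67320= 25.40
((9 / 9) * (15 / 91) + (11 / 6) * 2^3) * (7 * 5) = 20245 / 39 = 519.10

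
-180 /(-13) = 180 /13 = 13.85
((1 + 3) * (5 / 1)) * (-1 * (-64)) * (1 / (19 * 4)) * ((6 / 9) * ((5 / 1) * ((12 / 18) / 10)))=640 / 171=3.74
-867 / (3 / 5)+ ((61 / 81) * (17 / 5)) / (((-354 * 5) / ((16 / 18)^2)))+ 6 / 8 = -1444.25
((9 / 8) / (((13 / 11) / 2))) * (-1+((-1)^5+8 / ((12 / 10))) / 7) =-33 / 91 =-0.36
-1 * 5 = -5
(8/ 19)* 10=80/ 19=4.21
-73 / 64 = -1.14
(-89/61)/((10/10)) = -89/61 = -1.46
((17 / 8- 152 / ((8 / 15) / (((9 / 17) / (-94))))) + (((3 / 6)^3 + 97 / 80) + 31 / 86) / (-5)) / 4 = 46595491 / 54971200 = 0.85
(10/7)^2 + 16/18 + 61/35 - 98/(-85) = 218369/37485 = 5.83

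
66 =66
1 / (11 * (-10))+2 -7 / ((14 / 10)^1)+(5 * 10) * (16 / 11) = 7669 / 110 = 69.72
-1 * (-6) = 6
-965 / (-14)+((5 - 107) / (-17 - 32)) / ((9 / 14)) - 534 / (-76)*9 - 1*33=5837 / 57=102.40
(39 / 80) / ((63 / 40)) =13 / 42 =0.31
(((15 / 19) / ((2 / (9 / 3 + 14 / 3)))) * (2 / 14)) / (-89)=-115 / 23674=-0.00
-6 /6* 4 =-4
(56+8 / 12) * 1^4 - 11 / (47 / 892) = -21446 / 141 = -152.10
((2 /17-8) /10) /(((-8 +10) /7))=-469 /170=-2.76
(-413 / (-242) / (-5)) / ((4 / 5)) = -413 / 968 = -0.43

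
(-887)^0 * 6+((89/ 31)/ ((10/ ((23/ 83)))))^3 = 102213216459823/ 17034106517000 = 6.00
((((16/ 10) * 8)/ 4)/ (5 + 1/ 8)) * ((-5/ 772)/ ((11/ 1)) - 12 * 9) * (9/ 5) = -264136608/ 2176075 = -121.38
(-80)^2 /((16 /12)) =4800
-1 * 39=-39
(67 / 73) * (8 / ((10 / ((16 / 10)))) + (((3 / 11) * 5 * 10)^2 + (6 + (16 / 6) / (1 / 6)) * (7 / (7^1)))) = 42405774 / 220825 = 192.03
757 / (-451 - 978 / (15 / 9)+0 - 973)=-3785 / 10054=-0.38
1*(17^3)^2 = 24137569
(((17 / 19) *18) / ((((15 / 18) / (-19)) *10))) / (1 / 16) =-14688 / 25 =-587.52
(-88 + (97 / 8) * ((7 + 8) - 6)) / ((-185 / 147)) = -24843 / 1480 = -16.79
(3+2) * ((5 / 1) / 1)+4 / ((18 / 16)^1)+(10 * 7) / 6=362 / 9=40.22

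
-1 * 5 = -5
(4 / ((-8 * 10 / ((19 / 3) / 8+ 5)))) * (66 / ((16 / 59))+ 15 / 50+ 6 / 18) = -4070059 / 57600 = -70.66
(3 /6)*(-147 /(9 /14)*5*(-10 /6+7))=-27440 /9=-3048.89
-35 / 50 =-0.70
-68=-68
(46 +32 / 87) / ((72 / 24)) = 4034 / 261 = 15.46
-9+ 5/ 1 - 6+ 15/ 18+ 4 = -31/ 6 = -5.17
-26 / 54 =-13 / 27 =-0.48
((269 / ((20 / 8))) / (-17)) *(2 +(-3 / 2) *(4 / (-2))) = -538 / 17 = -31.65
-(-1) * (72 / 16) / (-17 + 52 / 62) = -93 / 334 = -0.28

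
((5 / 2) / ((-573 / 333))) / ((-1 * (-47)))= -555 / 17954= -0.03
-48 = -48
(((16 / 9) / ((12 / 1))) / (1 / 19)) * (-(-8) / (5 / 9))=608 / 15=40.53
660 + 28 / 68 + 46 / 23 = 11261 / 17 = 662.41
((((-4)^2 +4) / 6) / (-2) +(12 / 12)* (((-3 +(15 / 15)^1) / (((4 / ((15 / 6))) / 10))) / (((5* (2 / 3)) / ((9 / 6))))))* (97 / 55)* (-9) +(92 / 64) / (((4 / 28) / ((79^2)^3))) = 430507883748061 / 176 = 2446067521295.80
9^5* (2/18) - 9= 6552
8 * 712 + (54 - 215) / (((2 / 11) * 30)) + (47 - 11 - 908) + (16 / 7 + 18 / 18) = 2015063 / 420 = 4797.77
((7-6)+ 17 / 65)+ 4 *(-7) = -1738 / 65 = -26.74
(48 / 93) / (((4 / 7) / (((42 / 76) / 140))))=21 / 5890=0.00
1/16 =0.06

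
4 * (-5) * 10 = -200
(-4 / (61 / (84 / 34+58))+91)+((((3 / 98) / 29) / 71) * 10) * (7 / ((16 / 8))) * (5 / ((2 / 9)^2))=10413062295 / 119570248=87.09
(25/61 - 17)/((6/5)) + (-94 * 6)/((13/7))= -755374/2379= -317.52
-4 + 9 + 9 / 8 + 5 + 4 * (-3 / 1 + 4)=121 / 8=15.12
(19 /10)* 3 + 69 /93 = 6.44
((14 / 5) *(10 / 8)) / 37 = 7 / 74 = 0.09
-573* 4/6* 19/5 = -7258/5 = -1451.60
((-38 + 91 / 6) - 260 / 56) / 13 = -577 / 273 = -2.11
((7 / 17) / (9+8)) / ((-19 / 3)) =-0.00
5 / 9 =0.56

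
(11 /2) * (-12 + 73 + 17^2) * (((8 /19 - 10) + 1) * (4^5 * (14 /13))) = -4498278400 /247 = -18211653.44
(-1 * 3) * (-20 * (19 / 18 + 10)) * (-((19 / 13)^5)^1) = -4927437010 / 1113879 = -4423.67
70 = 70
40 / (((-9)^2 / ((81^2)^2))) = 21257640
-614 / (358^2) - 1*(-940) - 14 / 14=60172691 / 64082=939.00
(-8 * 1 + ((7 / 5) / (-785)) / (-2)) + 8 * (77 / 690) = -7.11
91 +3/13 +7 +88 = 2421/13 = 186.23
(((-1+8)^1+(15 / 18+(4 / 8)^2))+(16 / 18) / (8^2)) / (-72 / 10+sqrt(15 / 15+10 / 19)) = -1.36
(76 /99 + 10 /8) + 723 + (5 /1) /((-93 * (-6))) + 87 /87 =2970901 /4092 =726.03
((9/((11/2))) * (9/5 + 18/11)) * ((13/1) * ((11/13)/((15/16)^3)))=516096/6875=75.07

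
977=977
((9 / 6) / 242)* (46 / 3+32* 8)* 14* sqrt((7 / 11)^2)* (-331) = -600103 / 121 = -4959.53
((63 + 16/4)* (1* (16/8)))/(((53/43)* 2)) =2881/53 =54.36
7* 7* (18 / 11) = 882 / 11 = 80.18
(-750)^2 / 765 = 12500 / 17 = 735.29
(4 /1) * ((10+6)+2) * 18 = 1296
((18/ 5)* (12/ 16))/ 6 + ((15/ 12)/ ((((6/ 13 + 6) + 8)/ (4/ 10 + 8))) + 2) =5971/ 1880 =3.18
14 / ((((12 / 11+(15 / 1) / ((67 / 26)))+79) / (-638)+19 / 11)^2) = 3095311554104 / 560786806449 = 5.52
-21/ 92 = -0.23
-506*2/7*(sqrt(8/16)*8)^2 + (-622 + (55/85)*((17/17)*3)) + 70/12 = -3741725/714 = -5240.51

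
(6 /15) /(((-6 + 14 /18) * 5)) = -18 /1175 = -0.02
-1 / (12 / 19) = -19 / 12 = -1.58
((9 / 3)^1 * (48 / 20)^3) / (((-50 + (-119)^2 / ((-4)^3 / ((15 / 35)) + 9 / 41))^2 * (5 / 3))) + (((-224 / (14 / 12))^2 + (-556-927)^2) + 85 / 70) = 138324292806117128451943 / 61858118661578750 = 2236154.22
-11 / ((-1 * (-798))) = -11 / 798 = -0.01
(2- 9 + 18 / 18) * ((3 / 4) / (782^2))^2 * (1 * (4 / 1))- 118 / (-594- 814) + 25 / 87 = 531329319408335 / 1431525014660928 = 0.37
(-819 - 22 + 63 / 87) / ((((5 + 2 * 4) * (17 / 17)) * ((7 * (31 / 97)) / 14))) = -4727392 / 11687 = -404.50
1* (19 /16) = 19 /16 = 1.19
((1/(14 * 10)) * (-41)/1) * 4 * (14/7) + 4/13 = -926/455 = -2.04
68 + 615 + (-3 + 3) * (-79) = 683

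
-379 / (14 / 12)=-324.86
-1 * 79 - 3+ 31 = -51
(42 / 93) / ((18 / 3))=7 / 93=0.08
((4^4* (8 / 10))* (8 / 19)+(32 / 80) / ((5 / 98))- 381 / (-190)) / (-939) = -0.10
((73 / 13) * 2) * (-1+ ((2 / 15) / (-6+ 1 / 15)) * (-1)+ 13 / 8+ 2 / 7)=339523 / 32396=10.48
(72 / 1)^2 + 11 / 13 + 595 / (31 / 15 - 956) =5184.22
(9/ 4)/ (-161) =-9/ 644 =-0.01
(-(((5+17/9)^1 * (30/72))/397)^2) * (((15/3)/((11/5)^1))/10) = -120125/10110932568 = -0.00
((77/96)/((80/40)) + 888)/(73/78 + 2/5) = 11087245/16672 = 665.02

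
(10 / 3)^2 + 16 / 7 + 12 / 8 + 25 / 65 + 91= 174089 / 1638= 106.28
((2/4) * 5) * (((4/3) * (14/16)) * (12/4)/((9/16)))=140/9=15.56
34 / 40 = 17 / 20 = 0.85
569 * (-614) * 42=-14673372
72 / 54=4 / 3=1.33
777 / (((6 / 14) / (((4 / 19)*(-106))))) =-768712 / 19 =-40458.53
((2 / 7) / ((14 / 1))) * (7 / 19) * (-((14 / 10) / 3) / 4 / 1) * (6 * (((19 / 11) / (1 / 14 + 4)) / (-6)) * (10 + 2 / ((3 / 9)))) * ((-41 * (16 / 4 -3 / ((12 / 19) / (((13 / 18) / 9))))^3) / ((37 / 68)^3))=-3636530192574475 / 50634791310213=-71.82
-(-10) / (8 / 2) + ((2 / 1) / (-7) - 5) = -39 / 14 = -2.79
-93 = -93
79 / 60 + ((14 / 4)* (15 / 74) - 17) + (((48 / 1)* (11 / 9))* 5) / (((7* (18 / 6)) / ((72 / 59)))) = 2.07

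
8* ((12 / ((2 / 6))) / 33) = 96 / 11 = 8.73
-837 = -837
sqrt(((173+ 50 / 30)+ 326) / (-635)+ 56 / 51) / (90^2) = sqrt(36076890) / 87439500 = 0.00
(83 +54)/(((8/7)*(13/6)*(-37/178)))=-256053/962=-266.17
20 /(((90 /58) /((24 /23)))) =928 /69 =13.45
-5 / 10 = -1 / 2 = -0.50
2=2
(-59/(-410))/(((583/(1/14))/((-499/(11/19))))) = -559379/36810620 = -0.02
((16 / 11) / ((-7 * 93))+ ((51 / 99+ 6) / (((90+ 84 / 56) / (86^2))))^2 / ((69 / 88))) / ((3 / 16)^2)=10060780.91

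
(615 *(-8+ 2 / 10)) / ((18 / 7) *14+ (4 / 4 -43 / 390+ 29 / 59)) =-110378970 / 860143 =-128.33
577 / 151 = 3.82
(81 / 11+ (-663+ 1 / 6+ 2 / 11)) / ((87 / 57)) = -821731 / 1914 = -429.33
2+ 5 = 7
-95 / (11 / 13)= -1235 / 11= -112.27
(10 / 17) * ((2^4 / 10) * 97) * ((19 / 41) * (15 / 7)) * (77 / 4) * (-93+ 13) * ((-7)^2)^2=-233642270400 / 697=-335211291.82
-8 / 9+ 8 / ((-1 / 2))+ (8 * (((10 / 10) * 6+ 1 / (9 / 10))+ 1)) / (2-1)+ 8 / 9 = 440 / 9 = 48.89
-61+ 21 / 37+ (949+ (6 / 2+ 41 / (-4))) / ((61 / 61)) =130435 / 148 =881.32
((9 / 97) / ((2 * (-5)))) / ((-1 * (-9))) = -0.00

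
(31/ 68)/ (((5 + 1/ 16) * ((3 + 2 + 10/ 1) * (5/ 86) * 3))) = 10664/ 309825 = 0.03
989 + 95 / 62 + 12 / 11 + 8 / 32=1352915 / 1364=991.87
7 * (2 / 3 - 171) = -3577 / 3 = -1192.33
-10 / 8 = -5 / 4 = -1.25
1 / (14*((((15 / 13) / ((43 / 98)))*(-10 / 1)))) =-0.00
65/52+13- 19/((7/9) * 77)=30039/2156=13.93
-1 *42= -42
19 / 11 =1.73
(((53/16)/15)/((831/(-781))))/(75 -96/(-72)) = -41393/15223920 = -0.00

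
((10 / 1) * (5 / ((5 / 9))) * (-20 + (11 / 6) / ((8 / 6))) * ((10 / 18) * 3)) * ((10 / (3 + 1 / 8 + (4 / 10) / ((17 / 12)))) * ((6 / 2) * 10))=-569925000 / 2317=-245975.40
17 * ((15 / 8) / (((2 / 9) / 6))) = 6885 / 8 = 860.62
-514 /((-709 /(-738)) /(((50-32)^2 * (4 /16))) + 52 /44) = -337984812 /784913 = -430.60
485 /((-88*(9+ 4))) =-485 /1144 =-0.42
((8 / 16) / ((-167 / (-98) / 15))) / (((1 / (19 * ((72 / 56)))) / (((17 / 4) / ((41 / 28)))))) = 2136645 / 6847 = 312.06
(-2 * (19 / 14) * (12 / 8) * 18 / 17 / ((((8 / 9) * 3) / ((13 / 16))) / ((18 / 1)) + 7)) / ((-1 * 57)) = 3159 / 299999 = 0.01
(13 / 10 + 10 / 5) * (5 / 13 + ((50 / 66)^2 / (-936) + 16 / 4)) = 4468631 / 308880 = 14.47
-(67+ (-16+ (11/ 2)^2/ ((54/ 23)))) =-13799/ 216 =-63.88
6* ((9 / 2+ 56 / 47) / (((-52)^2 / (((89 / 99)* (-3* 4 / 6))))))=-47615 / 2096952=-0.02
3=3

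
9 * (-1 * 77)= -693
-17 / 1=-17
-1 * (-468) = 468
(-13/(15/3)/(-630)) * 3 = 13/1050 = 0.01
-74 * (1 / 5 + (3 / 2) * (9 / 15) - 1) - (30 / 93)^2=-7.50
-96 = -96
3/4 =0.75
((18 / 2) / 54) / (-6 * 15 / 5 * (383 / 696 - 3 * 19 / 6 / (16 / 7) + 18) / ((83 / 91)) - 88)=-19256 / 42986955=-0.00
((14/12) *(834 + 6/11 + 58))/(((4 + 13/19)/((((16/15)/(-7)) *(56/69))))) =-83570816/3039795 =-27.49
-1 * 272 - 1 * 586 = -858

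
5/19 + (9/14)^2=2519/3724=0.68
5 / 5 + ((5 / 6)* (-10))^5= -9765382 / 243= -40186.76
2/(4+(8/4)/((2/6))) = 1/5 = 0.20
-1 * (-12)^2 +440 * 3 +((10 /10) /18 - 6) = 21061 /18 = 1170.06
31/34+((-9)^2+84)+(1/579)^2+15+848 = 11727735937/11398194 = 1028.91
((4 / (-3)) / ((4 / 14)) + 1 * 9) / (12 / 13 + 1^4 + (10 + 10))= 169 / 855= 0.20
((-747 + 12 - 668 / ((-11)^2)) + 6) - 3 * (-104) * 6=1137.48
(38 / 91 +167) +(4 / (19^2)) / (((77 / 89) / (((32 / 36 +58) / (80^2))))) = 87117447721 / 520359840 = 167.42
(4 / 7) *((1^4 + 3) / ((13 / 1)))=16 / 91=0.18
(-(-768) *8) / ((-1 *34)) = -3072 / 17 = -180.71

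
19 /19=1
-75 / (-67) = 75 / 67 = 1.12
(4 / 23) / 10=2 / 115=0.02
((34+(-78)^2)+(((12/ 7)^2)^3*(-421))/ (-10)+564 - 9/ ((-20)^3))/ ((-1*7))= -7294725414041/ 6588344000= -1107.22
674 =674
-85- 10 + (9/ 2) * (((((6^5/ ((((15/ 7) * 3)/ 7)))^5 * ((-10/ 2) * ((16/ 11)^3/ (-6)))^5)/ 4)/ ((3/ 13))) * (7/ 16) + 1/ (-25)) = 2150380346743119956443121774601847377691/ 208862408470782550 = 10295679162600164344999.56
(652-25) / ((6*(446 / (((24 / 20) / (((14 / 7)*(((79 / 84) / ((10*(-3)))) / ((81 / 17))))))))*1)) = -21.37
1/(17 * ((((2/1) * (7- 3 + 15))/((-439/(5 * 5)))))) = -439/16150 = -0.03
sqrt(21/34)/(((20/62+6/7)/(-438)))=-291.79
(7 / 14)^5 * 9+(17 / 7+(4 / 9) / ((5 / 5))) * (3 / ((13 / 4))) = 25625 / 8736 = 2.93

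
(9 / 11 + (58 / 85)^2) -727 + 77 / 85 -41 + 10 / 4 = -121328177 / 158950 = -763.31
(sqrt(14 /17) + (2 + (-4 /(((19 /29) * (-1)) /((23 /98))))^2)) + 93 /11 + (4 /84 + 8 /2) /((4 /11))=sqrt(238) /17 + 2704551127 /114412452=24.55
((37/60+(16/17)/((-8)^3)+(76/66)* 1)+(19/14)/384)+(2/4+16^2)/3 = 438667277/5026560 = 87.27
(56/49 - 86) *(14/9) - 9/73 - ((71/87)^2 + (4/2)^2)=-75581146/552537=-136.79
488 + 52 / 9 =4444 / 9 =493.78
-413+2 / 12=-2477 / 6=-412.83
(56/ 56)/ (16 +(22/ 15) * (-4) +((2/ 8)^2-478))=-240/ 112273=-0.00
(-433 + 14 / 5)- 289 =-3596 / 5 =-719.20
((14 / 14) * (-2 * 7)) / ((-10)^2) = -7 / 50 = -0.14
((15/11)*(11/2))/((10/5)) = 15/4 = 3.75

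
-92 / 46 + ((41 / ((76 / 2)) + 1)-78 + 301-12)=8021 / 38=211.08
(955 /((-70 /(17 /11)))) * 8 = -12988 /77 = -168.68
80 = 80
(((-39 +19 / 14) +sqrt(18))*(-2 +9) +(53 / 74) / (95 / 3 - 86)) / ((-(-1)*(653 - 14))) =-1589248 / 3853809 +7*sqrt(2) / 213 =-0.37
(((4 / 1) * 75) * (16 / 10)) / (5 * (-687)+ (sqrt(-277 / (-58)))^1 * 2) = -47815200 / 342176971 -480 * sqrt(16066) / 342176971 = -0.14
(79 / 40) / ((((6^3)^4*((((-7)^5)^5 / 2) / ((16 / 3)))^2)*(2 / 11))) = 869 / 2752640814901200072802641804881304057068447097049920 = 0.00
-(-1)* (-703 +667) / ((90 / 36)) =-72 / 5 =-14.40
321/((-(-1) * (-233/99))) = -31779/233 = -136.39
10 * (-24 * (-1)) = 240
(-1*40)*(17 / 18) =-340 / 9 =-37.78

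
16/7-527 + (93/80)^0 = -3666/7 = -523.71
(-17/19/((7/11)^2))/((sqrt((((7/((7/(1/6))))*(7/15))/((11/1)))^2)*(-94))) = 1018215/306299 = 3.32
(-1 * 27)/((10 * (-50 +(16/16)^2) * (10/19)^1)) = 513/4900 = 0.10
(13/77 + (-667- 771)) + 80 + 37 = -101704/77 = -1320.83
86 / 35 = 2.46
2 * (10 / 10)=2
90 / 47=1.91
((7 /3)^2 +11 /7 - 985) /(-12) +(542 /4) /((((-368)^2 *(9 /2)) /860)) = 522715997 /6398784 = 81.69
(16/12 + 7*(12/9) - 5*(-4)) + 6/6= 95/3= 31.67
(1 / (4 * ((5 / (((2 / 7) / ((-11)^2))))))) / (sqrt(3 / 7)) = 0.00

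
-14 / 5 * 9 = -126 / 5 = -25.20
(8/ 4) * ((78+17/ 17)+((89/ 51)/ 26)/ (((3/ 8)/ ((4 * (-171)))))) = -19194/ 221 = -86.85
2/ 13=0.15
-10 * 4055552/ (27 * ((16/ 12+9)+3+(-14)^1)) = 20277760/ 9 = 2253084.44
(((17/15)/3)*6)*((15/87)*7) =238/87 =2.74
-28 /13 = -2.15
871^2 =758641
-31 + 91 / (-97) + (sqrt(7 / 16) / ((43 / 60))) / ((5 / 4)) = -3098 / 97 + 12 * sqrt(7) / 43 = -31.20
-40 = -40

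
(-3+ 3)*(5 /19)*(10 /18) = 0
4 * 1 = 4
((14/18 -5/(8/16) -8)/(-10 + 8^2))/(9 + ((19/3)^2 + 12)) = -31/5940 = -0.01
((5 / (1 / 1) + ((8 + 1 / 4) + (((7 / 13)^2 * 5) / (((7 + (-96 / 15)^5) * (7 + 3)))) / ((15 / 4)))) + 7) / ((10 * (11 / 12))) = 1377081273319 / 623370234630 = 2.21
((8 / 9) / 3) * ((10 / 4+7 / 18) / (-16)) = -13 / 243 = -0.05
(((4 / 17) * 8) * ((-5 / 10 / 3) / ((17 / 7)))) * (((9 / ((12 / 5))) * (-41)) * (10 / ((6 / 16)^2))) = 3673600 / 2601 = 1412.38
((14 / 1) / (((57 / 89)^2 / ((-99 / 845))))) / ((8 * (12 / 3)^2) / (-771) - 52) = 470246007 / 6134454950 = 0.08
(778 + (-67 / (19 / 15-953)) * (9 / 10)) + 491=1269.06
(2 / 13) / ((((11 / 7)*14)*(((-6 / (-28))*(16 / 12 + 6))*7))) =1 / 1573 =0.00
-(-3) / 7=0.43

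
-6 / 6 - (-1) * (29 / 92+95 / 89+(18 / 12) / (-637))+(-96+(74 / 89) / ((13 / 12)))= -94.85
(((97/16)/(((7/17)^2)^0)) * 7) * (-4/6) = -679/24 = -28.29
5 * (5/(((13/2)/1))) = 50/13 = 3.85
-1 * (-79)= 79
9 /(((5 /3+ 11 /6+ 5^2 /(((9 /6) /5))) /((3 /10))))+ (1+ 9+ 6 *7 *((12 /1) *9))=11842411 /2605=4546.03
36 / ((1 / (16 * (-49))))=-28224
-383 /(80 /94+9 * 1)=-18001 /463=-38.88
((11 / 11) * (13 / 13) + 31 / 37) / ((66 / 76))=2584 / 1221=2.12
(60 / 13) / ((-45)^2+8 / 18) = 540 / 236977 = 0.00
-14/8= -7/4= -1.75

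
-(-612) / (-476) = -9 / 7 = -1.29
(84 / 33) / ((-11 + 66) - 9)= 14 / 253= 0.06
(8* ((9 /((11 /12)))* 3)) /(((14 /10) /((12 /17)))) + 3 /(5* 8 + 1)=6380247 /53669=118.88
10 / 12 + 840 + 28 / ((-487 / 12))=2454899 / 2922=840.14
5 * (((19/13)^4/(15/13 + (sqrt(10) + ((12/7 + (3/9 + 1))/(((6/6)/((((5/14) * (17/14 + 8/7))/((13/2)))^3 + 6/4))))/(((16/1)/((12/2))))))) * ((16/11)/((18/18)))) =-22297280972679371095920/411856256234692301461 + 597494153358860616040 * sqrt(10)/31681250479591715497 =5.50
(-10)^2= 100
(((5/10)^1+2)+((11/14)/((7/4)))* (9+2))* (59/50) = 43011/4900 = 8.78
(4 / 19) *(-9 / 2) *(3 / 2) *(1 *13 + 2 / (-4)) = -675 / 38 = -17.76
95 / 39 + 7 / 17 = 1888 / 663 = 2.85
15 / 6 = 5 / 2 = 2.50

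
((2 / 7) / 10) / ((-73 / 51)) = -51 / 2555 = -0.02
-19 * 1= -19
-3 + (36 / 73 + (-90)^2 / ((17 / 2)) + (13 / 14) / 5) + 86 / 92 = 951.55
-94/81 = -1.16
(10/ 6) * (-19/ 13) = -95/ 39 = -2.44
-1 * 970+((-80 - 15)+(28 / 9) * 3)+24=-3095 / 3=-1031.67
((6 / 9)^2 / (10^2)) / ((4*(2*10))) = 1 / 18000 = 0.00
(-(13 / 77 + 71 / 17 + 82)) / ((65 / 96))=-10850496 / 85085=-127.53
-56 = -56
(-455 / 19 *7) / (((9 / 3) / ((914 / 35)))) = -83174 / 57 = -1459.19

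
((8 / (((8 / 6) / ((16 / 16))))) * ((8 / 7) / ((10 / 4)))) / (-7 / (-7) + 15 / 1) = 6 / 35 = 0.17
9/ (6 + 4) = 9/ 10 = 0.90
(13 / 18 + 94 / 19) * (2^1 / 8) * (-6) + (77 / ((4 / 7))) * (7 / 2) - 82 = 173791 / 456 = 381.12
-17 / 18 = -0.94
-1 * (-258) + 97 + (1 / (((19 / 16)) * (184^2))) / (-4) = 57089679 / 160816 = 355.00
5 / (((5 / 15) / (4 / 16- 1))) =-45 / 4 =-11.25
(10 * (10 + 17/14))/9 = 785/63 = 12.46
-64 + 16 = -48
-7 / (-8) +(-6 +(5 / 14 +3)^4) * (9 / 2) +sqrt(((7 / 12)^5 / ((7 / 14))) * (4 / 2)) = 49 * sqrt(21) / 432 +41909893 / 76832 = 545.99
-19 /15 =-1.27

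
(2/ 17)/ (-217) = -2/ 3689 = -0.00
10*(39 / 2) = 195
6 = 6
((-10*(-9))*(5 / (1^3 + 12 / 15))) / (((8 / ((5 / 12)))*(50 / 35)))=9.11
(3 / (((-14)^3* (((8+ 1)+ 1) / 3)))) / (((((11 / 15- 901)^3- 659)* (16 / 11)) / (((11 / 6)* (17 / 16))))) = 4165425 / 6919452681509494784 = 0.00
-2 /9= -0.22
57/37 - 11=-350/37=-9.46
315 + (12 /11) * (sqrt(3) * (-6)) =315-72 * sqrt(3) /11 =303.66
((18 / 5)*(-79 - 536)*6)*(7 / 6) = -15498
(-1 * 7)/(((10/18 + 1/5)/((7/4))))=-2205/136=-16.21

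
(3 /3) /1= 1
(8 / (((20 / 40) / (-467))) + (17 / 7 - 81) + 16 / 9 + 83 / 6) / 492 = -949405 / 61992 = -15.31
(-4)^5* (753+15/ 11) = -8497152/ 11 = -772468.36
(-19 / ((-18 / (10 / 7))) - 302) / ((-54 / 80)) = 757240 / 1701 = 445.17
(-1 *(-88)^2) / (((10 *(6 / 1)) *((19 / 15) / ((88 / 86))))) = -85184 / 817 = -104.26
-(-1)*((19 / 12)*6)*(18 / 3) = 57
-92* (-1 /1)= 92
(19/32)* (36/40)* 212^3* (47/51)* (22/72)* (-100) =-7312093855/51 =-143374389.31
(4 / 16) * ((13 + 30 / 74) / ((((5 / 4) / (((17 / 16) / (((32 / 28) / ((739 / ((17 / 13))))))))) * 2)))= 2084719 / 2960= 704.30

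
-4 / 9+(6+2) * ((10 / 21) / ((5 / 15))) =692 / 63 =10.98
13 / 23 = 0.57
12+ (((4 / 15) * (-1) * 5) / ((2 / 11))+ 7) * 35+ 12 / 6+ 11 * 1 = 40 / 3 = 13.33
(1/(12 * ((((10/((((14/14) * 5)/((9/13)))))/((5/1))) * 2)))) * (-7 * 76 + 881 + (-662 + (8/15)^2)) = -914693/19440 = -47.05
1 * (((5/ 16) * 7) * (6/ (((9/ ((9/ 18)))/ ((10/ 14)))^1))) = 0.52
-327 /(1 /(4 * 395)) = -516660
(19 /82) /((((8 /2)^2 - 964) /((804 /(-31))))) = 1273 /200818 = 0.01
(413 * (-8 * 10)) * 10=-330400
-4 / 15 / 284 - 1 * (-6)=6389 / 1065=6.00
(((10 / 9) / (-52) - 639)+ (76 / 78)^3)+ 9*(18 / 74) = -2791381823 / 4389606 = -635.91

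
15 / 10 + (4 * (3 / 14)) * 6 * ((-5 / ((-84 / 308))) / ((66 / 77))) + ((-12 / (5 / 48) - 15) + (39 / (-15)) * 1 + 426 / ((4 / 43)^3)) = 84671547 / 160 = 529197.17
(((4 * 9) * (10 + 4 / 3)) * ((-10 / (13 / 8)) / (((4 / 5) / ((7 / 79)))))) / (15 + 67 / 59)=-17700 / 1027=-17.23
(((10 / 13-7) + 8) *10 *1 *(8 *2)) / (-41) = -3680 / 533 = -6.90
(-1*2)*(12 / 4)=-6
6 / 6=1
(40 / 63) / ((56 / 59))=295 / 441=0.67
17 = 17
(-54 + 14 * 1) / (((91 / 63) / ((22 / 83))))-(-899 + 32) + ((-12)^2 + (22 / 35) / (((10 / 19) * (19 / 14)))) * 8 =54454429 / 26975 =2018.70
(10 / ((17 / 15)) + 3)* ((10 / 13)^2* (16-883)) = -1025100 / 169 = -6065.68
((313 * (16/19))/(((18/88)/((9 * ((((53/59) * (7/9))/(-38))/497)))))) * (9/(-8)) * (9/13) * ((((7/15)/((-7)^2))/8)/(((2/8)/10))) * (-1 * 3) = -6569244/137612839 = -0.05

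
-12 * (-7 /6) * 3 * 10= 420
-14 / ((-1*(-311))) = -14 / 311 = -0.05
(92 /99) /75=92 /7425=0.01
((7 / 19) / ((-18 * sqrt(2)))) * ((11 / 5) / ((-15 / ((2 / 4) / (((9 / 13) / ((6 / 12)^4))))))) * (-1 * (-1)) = 0.00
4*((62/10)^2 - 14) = 97.76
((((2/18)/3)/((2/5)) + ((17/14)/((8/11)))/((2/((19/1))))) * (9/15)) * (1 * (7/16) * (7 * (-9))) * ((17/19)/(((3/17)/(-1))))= 195201293/145920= 1337.73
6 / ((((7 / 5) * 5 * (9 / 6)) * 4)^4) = 1 / 518616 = 0.00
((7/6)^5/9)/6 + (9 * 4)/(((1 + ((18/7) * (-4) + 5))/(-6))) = 105899843/2099520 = 50.44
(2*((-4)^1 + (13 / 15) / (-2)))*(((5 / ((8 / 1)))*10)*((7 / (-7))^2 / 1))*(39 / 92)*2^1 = -46.98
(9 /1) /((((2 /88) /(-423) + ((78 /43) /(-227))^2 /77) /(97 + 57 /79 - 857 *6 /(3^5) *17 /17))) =-675704871844130744 /51875011801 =-13025633.12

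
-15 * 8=-120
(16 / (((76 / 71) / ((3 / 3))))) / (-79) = -284 / 1501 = -0.19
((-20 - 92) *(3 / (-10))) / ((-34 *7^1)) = -12 / 85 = -0.14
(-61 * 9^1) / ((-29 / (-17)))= -9333 / 29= -321.83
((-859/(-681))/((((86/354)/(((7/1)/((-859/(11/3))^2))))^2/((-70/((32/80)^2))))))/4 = -2185138137875/57464020849222872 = -0.00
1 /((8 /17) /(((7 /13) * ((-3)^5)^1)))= -28917 /104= -278.05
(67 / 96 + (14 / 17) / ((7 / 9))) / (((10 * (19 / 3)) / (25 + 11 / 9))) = 169153 / 232560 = 0.73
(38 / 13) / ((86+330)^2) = 19 / 1124864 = 0.00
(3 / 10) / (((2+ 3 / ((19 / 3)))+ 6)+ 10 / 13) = 247 / 7610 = 0.03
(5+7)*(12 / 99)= 16 / 11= 1.45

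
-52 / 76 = -13 / 19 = -0.68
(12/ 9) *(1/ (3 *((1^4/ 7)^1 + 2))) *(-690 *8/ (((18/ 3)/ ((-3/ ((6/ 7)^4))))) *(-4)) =-3092488/ 729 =-4242.10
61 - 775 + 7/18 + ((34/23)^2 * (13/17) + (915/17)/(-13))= -1506892183/2104362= -716.08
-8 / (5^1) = -8 / 5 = -1.60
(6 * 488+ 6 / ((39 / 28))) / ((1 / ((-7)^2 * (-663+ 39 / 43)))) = -4090657200 / 43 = -95131562.79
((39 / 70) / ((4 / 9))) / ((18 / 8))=39 / 70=0.56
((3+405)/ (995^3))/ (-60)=-34/ 4925374375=-0.00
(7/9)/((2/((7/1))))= 49/18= 2.72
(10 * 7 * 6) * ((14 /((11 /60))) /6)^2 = 8232000 /121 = 68033.06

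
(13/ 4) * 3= 39/ 4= 9.75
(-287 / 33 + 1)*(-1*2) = 508 / 33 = 15.39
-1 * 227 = -227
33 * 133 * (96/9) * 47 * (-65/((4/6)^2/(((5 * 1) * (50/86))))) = -935469418.60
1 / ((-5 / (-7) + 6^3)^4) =2401 / 5295931061521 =0.00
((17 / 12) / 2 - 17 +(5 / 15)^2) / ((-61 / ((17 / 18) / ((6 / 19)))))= 376295 / 474336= 0.79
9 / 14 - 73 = -1013 / 14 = -72.36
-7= -7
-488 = -488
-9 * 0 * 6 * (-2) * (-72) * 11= 0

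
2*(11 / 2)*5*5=275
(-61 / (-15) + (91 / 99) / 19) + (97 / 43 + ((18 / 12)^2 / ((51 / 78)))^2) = 8514437411 / 467503740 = 18.21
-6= -6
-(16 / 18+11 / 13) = -203 / 117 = -1.74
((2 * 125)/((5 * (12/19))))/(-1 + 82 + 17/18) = 57/59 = 0.97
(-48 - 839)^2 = 786769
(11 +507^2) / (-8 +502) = 520.36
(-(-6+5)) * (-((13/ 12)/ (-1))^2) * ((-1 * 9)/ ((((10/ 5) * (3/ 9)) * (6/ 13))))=2197/ 64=34.33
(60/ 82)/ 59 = 0.01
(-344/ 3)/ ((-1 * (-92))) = -86/ 69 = -1.25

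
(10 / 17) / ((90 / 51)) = 1 / 3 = 0.33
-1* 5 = -5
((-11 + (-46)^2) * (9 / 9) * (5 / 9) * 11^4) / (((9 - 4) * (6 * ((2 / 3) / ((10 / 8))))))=154096525 / 144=1070114.76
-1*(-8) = 8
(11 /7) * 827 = 9097 /7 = 1299.57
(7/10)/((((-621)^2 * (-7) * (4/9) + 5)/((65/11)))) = -91/26394874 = -0.00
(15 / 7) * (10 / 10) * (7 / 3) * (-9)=-45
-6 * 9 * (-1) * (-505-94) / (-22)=16173 / 11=1470.27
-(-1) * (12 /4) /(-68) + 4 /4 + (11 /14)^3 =67217 /46648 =1.44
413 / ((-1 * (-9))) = 413 / 9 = 45.89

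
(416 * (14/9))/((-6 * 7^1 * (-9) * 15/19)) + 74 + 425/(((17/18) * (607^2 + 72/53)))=76.17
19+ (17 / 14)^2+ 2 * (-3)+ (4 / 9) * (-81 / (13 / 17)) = -83071 / 2548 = -32.60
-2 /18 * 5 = -5 /9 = -0.56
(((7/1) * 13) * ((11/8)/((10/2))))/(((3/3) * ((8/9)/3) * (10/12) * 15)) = 27027/4000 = 6.76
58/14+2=43/7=6.14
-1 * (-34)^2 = -1156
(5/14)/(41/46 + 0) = 115/287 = 0.40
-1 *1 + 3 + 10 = 12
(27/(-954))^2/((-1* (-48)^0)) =-9/11236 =-0.00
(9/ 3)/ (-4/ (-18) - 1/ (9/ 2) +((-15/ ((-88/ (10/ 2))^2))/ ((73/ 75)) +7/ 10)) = 8479680/ 1837967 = 4.61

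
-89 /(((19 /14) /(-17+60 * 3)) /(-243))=49352814 /19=2597516.53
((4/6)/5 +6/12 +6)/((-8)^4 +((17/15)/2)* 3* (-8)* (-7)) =199/125736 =0.00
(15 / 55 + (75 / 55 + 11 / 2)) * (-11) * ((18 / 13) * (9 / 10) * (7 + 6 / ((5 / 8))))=-1055511 / 650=-1623.86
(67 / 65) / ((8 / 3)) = 201 / 520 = 0.39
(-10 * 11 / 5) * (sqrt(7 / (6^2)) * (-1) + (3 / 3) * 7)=-154 + 11 * sqrt(7) / 3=-144.30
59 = 59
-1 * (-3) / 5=3 / 5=0.60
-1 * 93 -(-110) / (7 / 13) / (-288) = -94459 / 1008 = -93.71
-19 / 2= -9.50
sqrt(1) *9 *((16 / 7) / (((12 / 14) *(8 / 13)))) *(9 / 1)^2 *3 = 9477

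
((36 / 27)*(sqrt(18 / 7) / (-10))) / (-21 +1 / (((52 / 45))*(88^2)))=805376*sqrt(14) / 295974105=0.01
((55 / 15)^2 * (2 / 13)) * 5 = 10.34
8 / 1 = 8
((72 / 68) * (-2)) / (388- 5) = -36 / 6511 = -0.01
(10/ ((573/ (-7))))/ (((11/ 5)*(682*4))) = -175/ 8597292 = -0.00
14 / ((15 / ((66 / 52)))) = 77 / 65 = 1.18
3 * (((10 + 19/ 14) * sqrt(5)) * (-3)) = -1431 * sqrt(5)/ 14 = -228.56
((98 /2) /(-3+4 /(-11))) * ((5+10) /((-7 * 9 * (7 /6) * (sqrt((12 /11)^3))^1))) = 605 * sqrt(33) /1332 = 2.61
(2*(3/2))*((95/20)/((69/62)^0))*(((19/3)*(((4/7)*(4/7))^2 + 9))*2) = 7893265/4802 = 1643.75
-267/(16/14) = -1869/8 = -233.62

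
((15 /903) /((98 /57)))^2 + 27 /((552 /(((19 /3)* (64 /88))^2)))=1.04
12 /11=1.09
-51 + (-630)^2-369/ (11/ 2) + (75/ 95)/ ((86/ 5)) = 396781.95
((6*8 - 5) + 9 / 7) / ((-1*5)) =-62 / 7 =-8.86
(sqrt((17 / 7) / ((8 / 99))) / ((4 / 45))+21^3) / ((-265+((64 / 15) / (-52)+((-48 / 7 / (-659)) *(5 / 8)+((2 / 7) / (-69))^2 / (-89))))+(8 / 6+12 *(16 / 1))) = -8236466257518135 / 63805456353073-17152157970675 *sqrt(2618) / 1020887301649168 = -129.95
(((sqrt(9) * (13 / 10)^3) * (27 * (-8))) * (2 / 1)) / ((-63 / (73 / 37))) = 2886858 / 32375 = 89.17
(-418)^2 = 174724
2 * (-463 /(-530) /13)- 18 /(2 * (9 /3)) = -9872 /3445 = -2.87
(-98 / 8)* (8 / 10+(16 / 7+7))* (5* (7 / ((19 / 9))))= -155673 / 76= -2048.33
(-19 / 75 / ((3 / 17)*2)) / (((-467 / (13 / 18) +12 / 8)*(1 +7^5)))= 4199 / 63432131400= 0.00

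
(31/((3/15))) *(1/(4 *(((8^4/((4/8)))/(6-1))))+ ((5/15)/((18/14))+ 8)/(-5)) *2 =-226504259/442368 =-512.03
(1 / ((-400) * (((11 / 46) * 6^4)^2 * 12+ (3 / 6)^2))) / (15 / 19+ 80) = -10051 / 374356254513500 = -0.00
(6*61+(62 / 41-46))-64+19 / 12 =127475 / 492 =259.10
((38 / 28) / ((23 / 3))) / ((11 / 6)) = 171 / 1771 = 0.10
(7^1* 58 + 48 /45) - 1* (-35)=6631 /15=442.07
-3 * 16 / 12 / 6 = -2 / 3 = -0.67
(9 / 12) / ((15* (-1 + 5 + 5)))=1 / 180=0.01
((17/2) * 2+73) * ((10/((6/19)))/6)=475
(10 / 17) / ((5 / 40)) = 80 / 17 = 4.71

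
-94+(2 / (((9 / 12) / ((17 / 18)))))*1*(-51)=-2002 / 9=-222.44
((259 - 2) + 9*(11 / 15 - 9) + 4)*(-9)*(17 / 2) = -142749 / 10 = -14274.90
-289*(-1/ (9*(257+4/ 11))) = 3179/ 25479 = 0.12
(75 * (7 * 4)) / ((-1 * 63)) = -100 / 3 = -33.33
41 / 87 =0.47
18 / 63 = 2 / 7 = 0.29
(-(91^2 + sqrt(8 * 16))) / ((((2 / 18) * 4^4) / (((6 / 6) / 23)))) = -74529 / 5888 - 9 * sqrt(2) / 736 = -12.68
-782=-782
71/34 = 2.09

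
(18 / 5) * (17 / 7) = 306 / 35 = 8.74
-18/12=-3/2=-1.50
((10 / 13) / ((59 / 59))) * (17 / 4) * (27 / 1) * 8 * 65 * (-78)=-3580200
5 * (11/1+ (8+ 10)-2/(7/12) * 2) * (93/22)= 468.02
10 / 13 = 0.77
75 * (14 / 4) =525 / 2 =262.50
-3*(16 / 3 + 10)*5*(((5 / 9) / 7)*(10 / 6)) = -5750 / 189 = -30.42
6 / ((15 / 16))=32 / 5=6.40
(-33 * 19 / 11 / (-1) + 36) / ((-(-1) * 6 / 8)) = 124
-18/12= -3/2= -1.50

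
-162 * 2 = -324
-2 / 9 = -0.22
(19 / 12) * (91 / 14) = 247 / 24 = 10.29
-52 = -52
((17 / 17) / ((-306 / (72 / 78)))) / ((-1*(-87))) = -2 / 57681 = -0.00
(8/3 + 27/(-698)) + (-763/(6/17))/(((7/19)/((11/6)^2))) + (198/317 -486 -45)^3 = -358314569346263062411/2401358299992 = -149213288.72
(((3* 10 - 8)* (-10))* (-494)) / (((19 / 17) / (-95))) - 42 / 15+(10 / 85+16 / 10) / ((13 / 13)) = -9237801.08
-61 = -61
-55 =-55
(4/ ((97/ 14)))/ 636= 14/ 15423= 0.00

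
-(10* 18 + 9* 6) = -234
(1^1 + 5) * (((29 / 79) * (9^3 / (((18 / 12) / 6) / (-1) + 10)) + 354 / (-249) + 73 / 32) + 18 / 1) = 378932355 / 1363856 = 277.84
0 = 0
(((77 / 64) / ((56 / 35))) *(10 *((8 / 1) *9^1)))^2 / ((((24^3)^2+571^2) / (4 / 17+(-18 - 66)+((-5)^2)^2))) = 2761731905625 / 3332396327936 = 0.83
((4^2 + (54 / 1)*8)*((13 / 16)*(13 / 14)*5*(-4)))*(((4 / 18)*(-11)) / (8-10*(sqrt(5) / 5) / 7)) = 520520*sqrt(5) / 7011 + 14574560 / 7011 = 2244.83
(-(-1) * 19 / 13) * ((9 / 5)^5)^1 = 1121931 / 40625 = 27.62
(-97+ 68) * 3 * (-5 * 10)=4350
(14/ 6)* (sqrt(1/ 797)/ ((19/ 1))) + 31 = 7* sqrt(797)/ 45429 + 31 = 31.00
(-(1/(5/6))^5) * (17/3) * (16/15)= -235008/15625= -15.04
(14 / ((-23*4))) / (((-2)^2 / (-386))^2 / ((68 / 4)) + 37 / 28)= -0.12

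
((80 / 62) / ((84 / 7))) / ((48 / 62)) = 5 / 36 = 0.14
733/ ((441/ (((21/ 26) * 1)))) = 733/ 546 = 1.34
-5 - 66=-71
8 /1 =8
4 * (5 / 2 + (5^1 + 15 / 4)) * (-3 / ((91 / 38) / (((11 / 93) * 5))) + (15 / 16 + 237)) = 481774815 / 45136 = 10673.85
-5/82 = -0.06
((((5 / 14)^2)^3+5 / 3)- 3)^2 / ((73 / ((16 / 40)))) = 904281219270361 / 93119751076423680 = 0.01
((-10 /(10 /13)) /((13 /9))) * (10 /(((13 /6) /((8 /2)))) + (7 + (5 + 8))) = -4500 /13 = -346.15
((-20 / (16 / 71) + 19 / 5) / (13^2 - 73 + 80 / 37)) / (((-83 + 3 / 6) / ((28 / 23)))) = 440041 / 34458600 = 0.01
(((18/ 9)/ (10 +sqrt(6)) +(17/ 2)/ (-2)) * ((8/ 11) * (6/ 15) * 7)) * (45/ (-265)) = 1008 * sqrt(6)/ 137005 +17388/ 12455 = 1.41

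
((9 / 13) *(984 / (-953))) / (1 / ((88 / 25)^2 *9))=-617227776 / 7743125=-79.71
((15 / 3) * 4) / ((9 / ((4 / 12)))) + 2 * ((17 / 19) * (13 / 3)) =4358 / 513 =8.50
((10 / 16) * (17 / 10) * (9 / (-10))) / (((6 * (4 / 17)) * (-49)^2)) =-867 / 3073280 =-0.00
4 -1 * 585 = -581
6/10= 3/5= 0.60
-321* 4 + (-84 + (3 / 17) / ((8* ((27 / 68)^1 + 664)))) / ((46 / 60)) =-62959881 / 45179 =-1393.57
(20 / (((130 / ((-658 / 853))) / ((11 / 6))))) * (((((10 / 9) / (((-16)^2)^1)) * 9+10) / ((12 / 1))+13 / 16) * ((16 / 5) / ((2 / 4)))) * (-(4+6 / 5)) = 9166927 / 767700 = 11.94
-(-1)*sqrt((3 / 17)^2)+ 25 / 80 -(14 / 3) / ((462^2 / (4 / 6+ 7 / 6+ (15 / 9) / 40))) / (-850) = 0.49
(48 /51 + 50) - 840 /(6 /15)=-34834 /17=-2049.06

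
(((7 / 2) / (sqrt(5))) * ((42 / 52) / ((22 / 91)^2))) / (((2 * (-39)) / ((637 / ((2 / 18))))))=-13764933 * sqrt(5) / 19360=-1589.84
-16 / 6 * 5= -40 / 3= -13.33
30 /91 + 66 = 6036 /91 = 66.33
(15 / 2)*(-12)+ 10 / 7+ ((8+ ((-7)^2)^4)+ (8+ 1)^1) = 40353106 / 7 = 5764729.43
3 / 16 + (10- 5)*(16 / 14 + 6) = 4021 / 112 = 35.90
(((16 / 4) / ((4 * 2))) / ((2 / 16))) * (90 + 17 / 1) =428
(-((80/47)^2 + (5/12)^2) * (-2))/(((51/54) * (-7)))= -976825/1051484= -0.93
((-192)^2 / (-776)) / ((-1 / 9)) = 41472 / 97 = 427.55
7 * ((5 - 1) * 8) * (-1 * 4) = -896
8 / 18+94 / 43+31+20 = 20755 / 387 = 53.63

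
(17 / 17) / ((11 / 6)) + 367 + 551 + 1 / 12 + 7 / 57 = 2304229 / 2508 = 918.75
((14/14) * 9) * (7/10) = 63/10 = 6.30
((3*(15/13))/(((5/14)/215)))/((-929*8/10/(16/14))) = -38700/12077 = -3.20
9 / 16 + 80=1289 / 16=80.56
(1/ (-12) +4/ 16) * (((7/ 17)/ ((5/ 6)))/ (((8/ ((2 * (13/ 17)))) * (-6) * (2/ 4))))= -91/ 17340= -0.01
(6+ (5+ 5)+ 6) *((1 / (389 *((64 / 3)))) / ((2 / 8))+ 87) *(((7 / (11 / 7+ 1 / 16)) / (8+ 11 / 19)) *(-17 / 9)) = -1805.43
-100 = -100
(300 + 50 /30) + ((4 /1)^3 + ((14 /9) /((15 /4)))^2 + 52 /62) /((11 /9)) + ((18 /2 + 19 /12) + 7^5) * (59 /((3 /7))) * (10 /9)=2572822.23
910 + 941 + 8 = 1859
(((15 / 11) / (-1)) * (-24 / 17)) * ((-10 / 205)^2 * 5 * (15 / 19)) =108000 / 5972593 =0.02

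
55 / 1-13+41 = 83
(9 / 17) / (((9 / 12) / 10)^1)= 7.06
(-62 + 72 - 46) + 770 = 734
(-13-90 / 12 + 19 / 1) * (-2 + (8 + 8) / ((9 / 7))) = -47 / 3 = -15.67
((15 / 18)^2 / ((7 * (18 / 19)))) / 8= 475 / 36288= 0.01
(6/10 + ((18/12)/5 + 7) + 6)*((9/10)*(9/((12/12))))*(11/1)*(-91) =-11270259/100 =-112702.59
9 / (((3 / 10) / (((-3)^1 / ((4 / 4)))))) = -90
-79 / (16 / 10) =-395 / 8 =-49.38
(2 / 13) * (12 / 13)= 24 / 169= 0.14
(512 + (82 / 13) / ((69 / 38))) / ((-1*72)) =-115595 / 16146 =-7.16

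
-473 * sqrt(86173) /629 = -220.75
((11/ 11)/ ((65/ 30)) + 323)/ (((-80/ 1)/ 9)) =-7569/ 208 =-36.39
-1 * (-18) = 18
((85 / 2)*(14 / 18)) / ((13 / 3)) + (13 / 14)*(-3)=1322 / 273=4.84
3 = 3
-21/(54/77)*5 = -2695/18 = -149.72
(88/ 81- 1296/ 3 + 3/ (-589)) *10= -205586990/ 47709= -4309.19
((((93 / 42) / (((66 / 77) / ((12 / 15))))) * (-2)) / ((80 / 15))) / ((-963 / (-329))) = -10199 / 38520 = -0.26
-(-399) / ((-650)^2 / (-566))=-112917 / 211250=-0.53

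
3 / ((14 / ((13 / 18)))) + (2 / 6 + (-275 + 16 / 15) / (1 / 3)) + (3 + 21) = -334871 / 420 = -797.31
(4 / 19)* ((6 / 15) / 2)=4 / 95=0.04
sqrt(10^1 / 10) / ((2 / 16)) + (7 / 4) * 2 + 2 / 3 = 73 / 6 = 12.17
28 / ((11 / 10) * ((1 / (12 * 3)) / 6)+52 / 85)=1028160 / 22651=45.39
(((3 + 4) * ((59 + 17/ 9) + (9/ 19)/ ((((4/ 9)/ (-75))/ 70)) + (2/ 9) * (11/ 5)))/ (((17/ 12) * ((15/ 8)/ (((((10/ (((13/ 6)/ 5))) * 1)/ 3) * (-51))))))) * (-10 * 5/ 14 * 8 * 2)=-242257126400/ 741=-326932694.20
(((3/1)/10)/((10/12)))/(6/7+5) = 63/1025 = 0.06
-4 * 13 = -52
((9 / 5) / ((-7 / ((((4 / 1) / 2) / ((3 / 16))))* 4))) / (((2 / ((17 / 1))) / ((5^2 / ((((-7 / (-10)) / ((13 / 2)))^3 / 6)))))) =-1680705000 / 2401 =-700002.08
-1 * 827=-827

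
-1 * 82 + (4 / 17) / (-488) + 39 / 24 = -666795 / 8296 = -80.38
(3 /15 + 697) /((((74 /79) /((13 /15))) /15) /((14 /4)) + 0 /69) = 12530427 /370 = 33866.02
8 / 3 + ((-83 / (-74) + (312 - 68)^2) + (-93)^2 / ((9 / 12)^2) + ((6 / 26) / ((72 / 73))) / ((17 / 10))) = 74915.93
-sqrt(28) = -2 * sqrt(7) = -5.29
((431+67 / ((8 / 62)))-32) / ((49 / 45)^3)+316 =483410461 / 470596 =1027.23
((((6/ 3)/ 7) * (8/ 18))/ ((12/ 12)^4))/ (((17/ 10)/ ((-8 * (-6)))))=1280/ 357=3.59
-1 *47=-47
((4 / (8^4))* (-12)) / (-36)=1 / 3072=0.00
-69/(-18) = 23/6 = 3.83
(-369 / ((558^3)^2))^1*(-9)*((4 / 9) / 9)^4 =164 / 250657253250011286561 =0.00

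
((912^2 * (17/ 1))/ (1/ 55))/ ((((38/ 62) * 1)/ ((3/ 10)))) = 380654208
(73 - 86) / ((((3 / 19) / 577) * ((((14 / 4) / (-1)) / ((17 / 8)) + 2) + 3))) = -127517 / 9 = -14168.56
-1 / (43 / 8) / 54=-4 / 1161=-0.00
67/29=2.31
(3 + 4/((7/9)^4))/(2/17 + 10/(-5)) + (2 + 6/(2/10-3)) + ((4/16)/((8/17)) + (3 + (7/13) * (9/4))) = -1398651/499408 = -2.80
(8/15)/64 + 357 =42841/120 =357.01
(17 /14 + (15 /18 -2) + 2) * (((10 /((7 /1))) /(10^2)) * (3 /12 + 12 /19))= 2881 /111720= 0.03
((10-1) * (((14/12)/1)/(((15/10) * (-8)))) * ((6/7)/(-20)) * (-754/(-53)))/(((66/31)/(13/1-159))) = -853151/23320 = -36.58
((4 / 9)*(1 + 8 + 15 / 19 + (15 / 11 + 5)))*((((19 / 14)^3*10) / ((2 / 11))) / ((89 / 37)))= 112733080 / 274743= 410.32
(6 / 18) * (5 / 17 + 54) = 18.10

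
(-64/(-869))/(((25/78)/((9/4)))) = 11232/21725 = 0.52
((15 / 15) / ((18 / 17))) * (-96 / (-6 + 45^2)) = -272 / 6057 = -0.04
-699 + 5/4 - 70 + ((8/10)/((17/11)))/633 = -165234979/215220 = -767.75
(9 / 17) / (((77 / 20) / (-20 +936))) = 164880 / 1309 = 125.96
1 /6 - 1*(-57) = 343 /6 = 57.17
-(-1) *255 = 255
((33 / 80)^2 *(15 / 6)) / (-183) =-363 / 156160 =-0.00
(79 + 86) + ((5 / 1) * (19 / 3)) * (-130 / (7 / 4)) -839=-63554 / 21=-3026.38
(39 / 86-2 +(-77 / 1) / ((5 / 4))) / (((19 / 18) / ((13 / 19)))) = -3176901 / 77615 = -40.93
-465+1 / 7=-3254 / 7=-464.86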